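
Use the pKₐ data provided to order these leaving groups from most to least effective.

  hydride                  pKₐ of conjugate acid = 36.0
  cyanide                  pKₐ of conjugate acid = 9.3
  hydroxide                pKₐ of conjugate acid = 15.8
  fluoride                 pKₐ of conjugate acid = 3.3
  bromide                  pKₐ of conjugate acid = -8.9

bromide > fluoride > cyanide > hydroxide > hydride

Lower conjugate-acid pKₐ ⇒ weaker base ⇒ better leaving group.
Sorting by the given values: bromide (-8.9), fluoride (3.3), cyanide (9.3), hydroxide (15.8), hydride (36.0).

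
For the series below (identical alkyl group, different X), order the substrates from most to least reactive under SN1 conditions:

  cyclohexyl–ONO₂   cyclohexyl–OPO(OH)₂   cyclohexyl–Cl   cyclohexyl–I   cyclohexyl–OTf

cyclohexyl–OTf > cyclohexyl–I > cyclohexyl–Cl > cyclohexyl–ONO₂ > cyclohexyl–OPO(OH)₂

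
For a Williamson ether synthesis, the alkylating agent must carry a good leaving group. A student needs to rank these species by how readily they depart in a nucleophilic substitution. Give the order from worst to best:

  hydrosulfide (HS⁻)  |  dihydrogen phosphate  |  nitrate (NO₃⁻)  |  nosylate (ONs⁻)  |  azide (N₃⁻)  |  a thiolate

a thiolate < hydrosulfide (HS⁻) < azide (N₃⁻) < dihydrogen phosphate < nitrate (NO₃⁻) < nosylate (ONs⁻)

nosylate (ONs⁻): pKₐ(p-O₂NC₆H₄SO₃H) ≈ -3.5 — p-nitro group further stabilises the sulfonate
nitrate (NO₃⁻): pKₐ(HNO₃) ≈ -1.3 — resonance-delocalised over three oxygens
dihydrogen phosphate: pKₐ(H₃PO₄) ≈ 2.1
azide (N₃⁻): pKₐ(HN₃) ≈ 4.7 — linear, resonance-stabilised
hydrosulfide (HS⁻): pKₐ(H₂S) ≈ 7 — larger and more polarisable than the oxygen analogue
a thiolate: pKₐ(RSH (a thiol)) ≈ 10.5
The question asks for worst first, so the sequence is read in increasing leaving-group ability.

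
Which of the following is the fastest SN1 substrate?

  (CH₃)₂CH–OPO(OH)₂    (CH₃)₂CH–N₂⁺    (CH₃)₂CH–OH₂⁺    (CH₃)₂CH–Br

With the same alkyl group throughout, only the leaving group differentiates the rates.
Rank by basicity of the departing species: weakest base leaves most easily.
(CH₃)₂CH–N₂⁺ loses N₂: no meaningful conjugate acid; N₂ departs as an exceptionally stable neutral molecule
(CH₃)₂CH–Br loses Br⁻: pKₐ(HBr) ≈ -9
(CH₃)₂CH–OH₂⁺ loses H₂O: pKₐ(H₃O⁺) ≈ -1.7
(CH₃)₂CH–OPO(OH)₂ loses H₂PO₄⁻: pKₐ(H₃PO₄) ≈ 2.1

(CH₃)₂CH–N₂⁺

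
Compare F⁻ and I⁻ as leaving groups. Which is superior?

I⁻ is the better leaving group.
pKₐ(HI) ≈ -10 versus pKₐ(HF) ≈ 3.2: I⁻ is the much weaker base.
Large, highly polarisable; very weak base.

I⁻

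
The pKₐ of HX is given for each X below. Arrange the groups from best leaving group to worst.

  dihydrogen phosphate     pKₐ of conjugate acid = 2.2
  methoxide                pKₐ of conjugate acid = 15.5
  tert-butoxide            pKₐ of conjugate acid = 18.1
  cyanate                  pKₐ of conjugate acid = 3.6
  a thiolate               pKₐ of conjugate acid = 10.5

Lower conjugate-acid pKₐ ⇒ weaker base ⇒ better leaving group.
Sorting by the given values: dihydrogen phosphate (2.2), cyanate (3.6), a thiolate (10.5), methoxide (15.5), tert-butoxide (18.1).

dihydrogen phosphate > cyanate > a thiolate > methoxide > tert-butoxide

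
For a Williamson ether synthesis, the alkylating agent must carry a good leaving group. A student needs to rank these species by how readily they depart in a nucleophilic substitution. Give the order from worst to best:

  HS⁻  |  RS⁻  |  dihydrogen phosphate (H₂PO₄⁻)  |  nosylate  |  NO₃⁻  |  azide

RS⁻ < HS⁻ < azide < dihydrogen phosphate (H₂PO₄⁻) < NO₃⁻ < nosylate

nosylate: pKₐ(p-O₂NC₆H₄SO₃H) ≈ -3.5 — p-nitro group further stabilises the sulfonate
NO₃⁻: pKₐ(HNO₃) ≈ -1.3
dihydrogen phosphate (H₂PO₄⁻): pKₐ(H₃PO₄) ≈ 2.1
azide: pKₐ(HN₃) ≈ 4.7
HS⁻: pKₐ(H₂S) ≈ 7 — larger and more polarisable than the oxygen analogue
RS⁻: pKₐ(RSH (a thiol)) ≈ 10.5
Reversing gives the worst-to-best order requested.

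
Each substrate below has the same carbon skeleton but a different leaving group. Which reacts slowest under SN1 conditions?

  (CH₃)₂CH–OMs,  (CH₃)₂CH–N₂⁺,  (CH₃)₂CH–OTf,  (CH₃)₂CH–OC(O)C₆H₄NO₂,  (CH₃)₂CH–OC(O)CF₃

(CH₃)₂CH–OC(O)C₆H₄NO₂

Same R in every case — rank the leaving groups.
A good leaving group is a weak base: the lower the pKₐ of its conjugate acid, the more readily it departs.
(CH₃)₂CH–N₂⁺ loses N₂: no meaningful conjugate acid; N₂ departs as an exceptionally stable neutral molecule
(CH₃)₂CH–OTf loses OTf⁻: pKₐ(CF₃SO₃H (triflic acid)) ≈ -14
(CH₃)₂CH–OMs loses OMs⁻: pKₐ(CH₃SO₃H (MsOH)) ≈ -1.9
(CH₃)₂CH–OC(O)CF₃ loses CF₃COO⁻: pKₐ(CF₃COOH) ≈ 0.2
(CH₃)₂CH–OC(O)C₆H₄NO₂ loses p-O₂N–C₆H₄–COO⁻: pKₐ(p-nitrobenzoic acid) ≈ 3.4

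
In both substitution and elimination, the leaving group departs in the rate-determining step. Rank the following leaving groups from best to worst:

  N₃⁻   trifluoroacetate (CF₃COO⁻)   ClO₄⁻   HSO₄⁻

ClO₄⁻ > HSO₄⁻ > trifluoroacetate (CF₃COO⁻) > N₃⁻

The more stable X⁻ (or X) is on its own — i.e. the weaker a base it is — the better a leaving group it makes.
ClO₄⁻: pKₐ(HClO₄) ≈ -10
HSO₄⁻: pKₐ(H₂SO₄) ≈ -3
trifluoroacetate (CF₃COO⁻): pKₐ(CF₃COOH) ≈ 0.2
N₃⁻: pKₐ(HN₃) ≈ 4.7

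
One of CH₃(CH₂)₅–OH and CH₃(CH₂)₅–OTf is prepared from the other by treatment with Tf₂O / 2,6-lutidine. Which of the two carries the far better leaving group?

CH₃(CH₂)₅–OTf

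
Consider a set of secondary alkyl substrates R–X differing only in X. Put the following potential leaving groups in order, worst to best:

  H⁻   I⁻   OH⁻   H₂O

H⁻ < OH⁻ < H₂O < I⁻

Rank by basicity of the departing species: weakest base leaves most easily.
I⁻: pKₐ(HI) ≈ -10
H₂O: pKₐ(H₃O⁺) ≈ -1.7
OH⁻: pKₐ(H₂O) ≈ 15.7 — strong base; essentially never leaves without prior activation
H⁻: pKₐ(H₂) ≈ 36
Listed from poorest to best leaving group as asked.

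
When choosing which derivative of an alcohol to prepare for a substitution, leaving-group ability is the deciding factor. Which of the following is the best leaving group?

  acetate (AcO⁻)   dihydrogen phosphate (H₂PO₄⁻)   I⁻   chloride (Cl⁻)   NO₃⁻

Leaving-group ability tracks the stability of the departed species; conjugate-acid pKₐ is the usual yardstick (lower pKₐ → better LG).
I⁻: pKₐ(HI) ≈ -10
chloride (Cl⁻): pKₐ(HCl) ≈ -7
NO₃⁻: pKₐ(HNO₃) ≈ -1.3
dihydrogen phosphate (H₂PO₄⁻): pKₐ(H₃PO₄) ≈ 2.1
acetate (AcO⁻): pKₐ(CH₃COOH) ≈ 4.8

I⁻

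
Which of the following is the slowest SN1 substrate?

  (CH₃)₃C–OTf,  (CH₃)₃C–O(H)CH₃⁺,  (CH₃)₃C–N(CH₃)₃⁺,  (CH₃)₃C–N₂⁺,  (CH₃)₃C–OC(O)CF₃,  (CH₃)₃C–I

(CH₃)₃C–N(CH₃)₃⁺

The skeletons are identical, so relative rate is governed entirely by leaving-group ability.
Rank by basicity of the departing species: weakest base leaves most easily.
(CH₃)₃C–N₂⁺ loses N₂: no meaningful conjugate acid; N₂ departs as an exceptionally stable neutral molecule
(CH₃)₃C–OTf loses OTf⁻: pKₐ(CF₃SO₃H (triflic acid)) ≈ -14
(CH₃)₃C–I loses I⁻: pKₐ(HI) ≈ -10
(CH₃)₃C–O(H)CH₃⁺ loses R'OH: pKₐ(R'OH₂⁺) ≈ -2.4
(CH₃)₃C–OC(O)CF₃ loses CF₃COO⁻: pKₐ(CF₃COOH) ≈ 0.2
(CH₃)₃C–N(CH₃)₃⁺ loses NR'₃: pKₐ(R'₃NH⁺) ≈ 10.7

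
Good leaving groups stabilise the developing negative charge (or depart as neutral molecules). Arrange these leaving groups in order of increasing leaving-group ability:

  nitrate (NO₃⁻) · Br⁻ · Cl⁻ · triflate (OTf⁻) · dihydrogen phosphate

dihydrogen phosphate < nitrate (NO₃⁻) < Cl⁻ < Br⁻ < triflate (OTf⁻)

The more stable X⁻ (or X) is on its own — i.e. the weaker a base it is — the better a leaving group it makes.
triflate (OTf⁻): pKₐ(CF₃SO₃H (triflic acid)) ≈ -14
Br⁻: pKₐ(HBr) ≈ -9
Cl⁻: pKₐ(HCl) ≈ -7
nitrate (NO₃⁻): pKₐ(HNO₃) ≈ -1.3
dihydrogen phosphate: pKₐ(H₃PO₄) ≈ 2.1
The question asks for worst first, so the sequence is read in increasing leaving-group ability.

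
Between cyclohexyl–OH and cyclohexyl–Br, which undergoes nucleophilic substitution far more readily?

From cyclohexyl–OH the departing group would be OH⁻ (pKₐ(H₂O) ≈ 15.7). Strong base; essentially never leaves without prior activation.
From cyclohexyl–Br the leaving group is Br⁻ (pKₐ(HBr) ≈ -9). Weak base; good leaving group.
(In practice cyclohexyl–Br is made from cyclohexyl–OH by treatment with PBr₃, replacing the hydroxyl with bromide.)

cyclohexyl–Br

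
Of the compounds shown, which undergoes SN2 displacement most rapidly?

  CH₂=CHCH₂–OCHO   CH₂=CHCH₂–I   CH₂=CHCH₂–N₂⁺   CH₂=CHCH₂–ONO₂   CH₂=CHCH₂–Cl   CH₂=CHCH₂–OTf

CH₂=CHCH₂–N₂⁺

The skeletons are identical, so relative rate is governed entirely by leaving-group ability.
Leaving-group ability tracks the stability of the departed species; conjugate-acid pKₐ is the usual yardstick (lower pKₐ → better LG).
CH₂=CHCH₂–N₂⁺ loses N₂: no meaningful conjugate acid; N₂ departs as an exceptionally stable neutral molecule
CH₂=CHCH₂–OTf loses OTf⁻: pKₐ(CF₃SO₃H (triflic acid)) ≈ -14
CH₂=CHCH₂–I loses I⁻: pKₐ(HI) ≈ -10
CH₂=CHCH₂–Cl loses Cl⁻: pKₐ(HCl) ≈ -7
CH₂=CHCH₂–ONO₂ loses NO₃⁻: pKₐ(HNO₃) ≈ -1.3
CH₂=CHCH₂–OCHO loses HCOO⁻: pKₐ(HCOOH) ≈ 3.8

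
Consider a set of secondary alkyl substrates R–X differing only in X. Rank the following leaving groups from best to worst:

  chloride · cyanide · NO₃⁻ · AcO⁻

chloride > NO₃⁻ > AcO⁻ > cyanide

Rank by basicity of the departing species: weakest base leaves most easily.
chloride: pKₐ(HCl) ≈ -7
NO₃⁻: pKₐ(HNO₃) ≈ -1.3 — resonance-delocalised over three oxygens
AcO⁻: pKₐ(CH₃COOH) ≈ 4.8
cyanide: pKₐ(HCN) ≈ 9.2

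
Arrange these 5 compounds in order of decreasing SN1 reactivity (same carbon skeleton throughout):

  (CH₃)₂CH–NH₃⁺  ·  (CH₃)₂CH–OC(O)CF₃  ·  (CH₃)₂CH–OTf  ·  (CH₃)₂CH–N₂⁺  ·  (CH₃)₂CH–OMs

(CH₃)₂CH–N₂⁺ > (CH₃)₂CH–OTf > (CH₃)₂CH–OMs > (CH₃)₂CH–OC(O)CF₃ > (CH₃)₂CH–NH₃⁺

Same R in every case — rank the leaving groups.
Leaving-group ability tracks the stability of the departed species; conjugate-acid pKₐ is the usual yardstick (lower pKₐ → better LG).
(CH₃)₂CH–N₂⁺ loses N₂: no meaningful conjugate acid; N₂ departs as an exceptionally stable neutral molecule
(CH₃)₂CH–OTf loses OTf⁻: pKₐ(CF₃SO₃H (triflic acid)) ≈ -14
(CH₃)₂CH–OMs loses OMs⁻: pKₐ(CH₃SO₃H (MsOH)) ≈ -1.9
(CH₃)₂CH–OC(O)CF₃ loses CF₃COO⁻: pKₐ(CF₃COOH) ≈ 0.2
(CH₃)₂CH–NH₃⁺ loses NH₃: pKₐ(NH₄⁺) ≈ 9.2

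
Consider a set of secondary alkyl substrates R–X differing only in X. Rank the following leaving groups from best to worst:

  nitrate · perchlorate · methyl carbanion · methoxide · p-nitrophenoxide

perchlorate > nitrate > p-nitrophenoxide > methoxide > methyl carbanion

The more stable X⁻ (or X) is on its own — i.e. the weaker a base it is — the better a leaving group it makes.
perchlorate: pKₐ(HClO₄) ≈ -10
nitrate: pKₐ(HNO₃) ≈ -1.3
p-nitrophenoxide: pKₐ(p-nitrophenol) ≈ 7.2
methoxide: pKₐ(CH₃OH) ≈ 15.5
methyl carbanion: pKₐ(CH₄) ≈ 48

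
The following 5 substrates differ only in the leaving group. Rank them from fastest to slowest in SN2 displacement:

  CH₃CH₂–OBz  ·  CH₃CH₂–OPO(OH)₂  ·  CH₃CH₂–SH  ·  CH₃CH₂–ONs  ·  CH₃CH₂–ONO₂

CH₃CH₂–ONs > CH₃CH₂–ONO₂ > CH₃CH₂–OPO(OH)₂ > CH₃CH₂–OBz > CH₃CH₂–SH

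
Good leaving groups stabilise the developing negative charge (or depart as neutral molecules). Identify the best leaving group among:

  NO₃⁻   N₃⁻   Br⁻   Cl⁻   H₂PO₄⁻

Br⁻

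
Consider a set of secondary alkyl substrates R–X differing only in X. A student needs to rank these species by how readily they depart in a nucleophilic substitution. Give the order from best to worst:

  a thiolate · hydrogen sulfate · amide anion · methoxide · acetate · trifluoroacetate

Leaving-group ability tracks the stability of the departed species; conjugate-acid pKₐ is the usual yardstick (lower pKₐ → better LG).
hydrogen sulfate: pKₐ(H₂SO₄) ≈ -3
trifluoroacetate: pKₐ(CF₃COOH) ≈ 0.2
acetate: pKₐ(CH₃COOH) ≈ 4.8
a thiolate: pKₐ(RSH (a thiol)) ≈ 10.5
methoxide: pKₐ(CH₃OH) ≈ 15.5
amide anion: pKₐ(NH₃) ≈ 38

hydrogen sulfate > trifluoroacetate > acetate > a thiolate > methoxide > amide anion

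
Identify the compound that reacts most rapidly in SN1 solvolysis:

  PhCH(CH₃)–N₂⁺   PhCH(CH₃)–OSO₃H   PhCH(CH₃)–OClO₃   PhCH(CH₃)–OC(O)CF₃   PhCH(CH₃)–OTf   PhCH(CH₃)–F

The skeletons are identical, so relative rate is governed entirely by leaving-group ability.
Leaving-group ability tracks the stability of the departed species; conjugate-acid pKₐ is the usual yardstick (lower pKₐ → better LG).
PhCH(CH₃)–N₂⁺ loses N₂: no meaningful conjugate acid; N₂ departs as an exceptionally stable neutral molecule
PhCH(CH₃)–OTf loses OTf⁻: pKₐ(CF₃SO₃H (triflic acid)) ≈ -14
PhCH(CH₃)–OClO₃ loses ClO₄⁻: pKₐ(HClO₄) ≈ -10
PhCH(CH₃)–OSO₃H loses HSO₄⁻: pKₐ(H₂SO₄) ≈ -3
PhCH(CH₃)–OC(O)CF₃ loses CF₃COO⁻: pKₐ(CF₃COOH) ≈ 0.2
PhCH(CH₃)–F loses F⁻: pKₐ(HF) ≈ 3.2

PhCH(CH₃)–N₂⁺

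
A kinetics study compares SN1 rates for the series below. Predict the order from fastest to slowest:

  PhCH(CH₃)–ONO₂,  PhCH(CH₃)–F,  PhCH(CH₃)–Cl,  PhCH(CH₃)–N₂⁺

Identical carbon frameworks mean the comparison reduces to leaving-group quality.
A good leaving group is a weak base: the lower the pKₐ of its conjugate acid, the more readily it departs.
PhCH(CH₃)–N₂⁺ loses N₂: no meaningful conjugate acid; N₂ departs as an exceptionally stable neutral molecule
PhCH(CH₃)–Cl loses Cl⁻: pKₐ(HCl) ≈ -7
PhCH(CH₃)–ONO₂ loses NO₃⁻: pKₐ(HNO₃) ≈ -1.3
PhCH(CH₃)–F loses F⁻: pKₐ(HF) ≈ 3.2

PhCH(CH₃)–N₂⁺ > PhCH(CH₃)–Cl > PhCH(CH₃)–ONO₂ > PhCH(CH₃)–F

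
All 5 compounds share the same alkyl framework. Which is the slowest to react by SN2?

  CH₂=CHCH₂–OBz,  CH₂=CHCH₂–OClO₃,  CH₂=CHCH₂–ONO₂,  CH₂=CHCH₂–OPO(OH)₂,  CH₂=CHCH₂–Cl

CH₂=CHCH₂–OBz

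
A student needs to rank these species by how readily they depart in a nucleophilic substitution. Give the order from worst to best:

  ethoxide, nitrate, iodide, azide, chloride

ethoxide < azide < nitrate < chloride < iodide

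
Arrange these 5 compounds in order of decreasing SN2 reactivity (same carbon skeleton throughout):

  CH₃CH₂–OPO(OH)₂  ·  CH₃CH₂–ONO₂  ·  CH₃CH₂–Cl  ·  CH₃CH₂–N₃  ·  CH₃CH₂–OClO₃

Identical carbon frameworks mean the comparison reduces to leaving-group quality.
A good leaving group is a weak base: the lower the pKₐ of its conjugate acid, the more readily it departs.
CH₃CH₂–OClO₃ loses ClO₄⁻: pKₐ(HClO₄) ≈ -10
CH₃CH₂–Cl loses Cl⁻: pKₐ(HCl) ≈ -7
CH₃CH₂–ONO₂ loses NO₃⁻: pKₐ(HNO₃) ≈ -1.3
CH₃CH₂–OPO(OH)₂ loses H₂PO₄⁻: pKₐ(H₃PO₄) ≈ 2.1
CH₃CH₂–N₃ loses N₃⁻: pKₐ(HN₃) ≈ 4.7

CH₃CH₂–OClO₃ > CH₃CH₂–Cl > CH₃CH₂–ONO₂ > CH₃CH₂–OPO(OH)₂ > CH₃CH₂–N₃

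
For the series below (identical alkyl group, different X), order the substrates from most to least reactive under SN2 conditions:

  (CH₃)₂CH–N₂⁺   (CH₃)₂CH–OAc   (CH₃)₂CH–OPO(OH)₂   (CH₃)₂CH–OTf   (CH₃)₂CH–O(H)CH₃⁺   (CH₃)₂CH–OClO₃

With the same alkyl group throughout, only the leaving group differentiates the rates.
Leaving-group ability tracks the stability of the departed species; conjugate-acid pKₐ is the usual yardstick (lower pKₐ → better LG).
(CH₃)₂CH–N₂⁺ loses N₂: no meaningful conjugate acid; N₂ departs as an exceptionally stable neutral molecule
(CH₃)₂CH–OTf loses OTf⁻: pKₐ(CF₃SO₃H (triflic acid)) ≈ -14
(CH₃)₂CH–OClO₃ loses ClO₄⁻: pKₐ(HClO₄) ≈ -10
(CH₃)₂CH–O(H)CH₃⁺ loses R'OH: pKₐ(R'OH₂⁺) ≈ -2.4
(CH₃)₂CH–OPO(OH)₂ loses H₂PO₄⁻: pKₐ(H₃PO₄) ≈ 2.1
(CH₃)₂CH–OAc loses AcO⁻: pKₐ(CH₃COOH) ≈ 4.8

(CH₃)₂CH–N₂⁺ > (CH₃)₂CH–OTf > (CH₃)₂CH–OClO₃ > (CH₃)₂CH–O(H)CH₃⁺ > (CH₃)₂CH–OPO(OH)₂ > (CH₃)₂CH–OAc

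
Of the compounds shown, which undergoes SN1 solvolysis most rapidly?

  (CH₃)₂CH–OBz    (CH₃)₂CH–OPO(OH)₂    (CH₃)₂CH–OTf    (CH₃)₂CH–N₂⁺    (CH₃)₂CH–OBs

(CH₃)₂CH–N₂⁺

The skeletons are identical, so relative rate is governed entirely by leaving-group ability.
Leaving-group ability tracks the stability of the departed species; conjugate-acid pKₐ is the usual yardstick (lower pKₐ → better LG).
(CH₃)₂CH–N₂⁺ loses N₂: no meaningful conjugate acid; N₂ departs as an exceptionally stable neutral molecule
(CH₃)₂CH–OTf loses OTf⁻: pKₐ(CF₃SO₃H (triflic acid)) ≈ -14
(CH₃)₂CH–OBs loses OBs⁻: pKₐ(p-BrC₆H₄SO₃H) ≈ -2.8
(CH₃)₂CH–OPO(OH)₂ loses H₂PO₄⁻: pKₐ(H₃PO₄) ≈ 2.1
(CH₃)₂CH–OBz loses PhCOO⁻: pKₐ(C₆H₅COOH) ≈ 4.2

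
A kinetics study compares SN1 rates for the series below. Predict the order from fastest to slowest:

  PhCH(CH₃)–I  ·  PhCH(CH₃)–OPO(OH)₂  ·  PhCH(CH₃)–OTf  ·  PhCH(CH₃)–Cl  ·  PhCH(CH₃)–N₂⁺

The skeletons are identical, so relative rate is governed entirely by leaving-group ability.
Rank by basicity of the departing species: weakest base leaves most easily.
PhCH(CH₃)–N₂⁺ loses N₂: no meaningful conjugate acid; N₂ departs as an exceptionally stable neutral molecule
PhCH(CH₃)–OTf loses OTf⁻: pKₐ(CF₃SO₃H (triflic acid)) ≈ -14
PhCH(CH₃)–I loses I⁻: pKₐ(HI) ≈ -10
PhCH(CH₃)–Cl loses Cl⁻: pKₐ(HCl) ≈ -7
PhCH(CH₃)–OPO(OH)₂ loses H₂PO₄⁻: pKₐ(H₃PO₄) ≈ 2.1

PhCH(CH₃)–N₂⁺ > PhCH(CH₃)–OTf > PhCH(CH₃)–I > PhCH(CH₃)–Cl > PhCH(CH₃)–OPO(OH)₂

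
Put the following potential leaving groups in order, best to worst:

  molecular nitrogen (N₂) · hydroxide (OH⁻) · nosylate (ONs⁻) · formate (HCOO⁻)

molecular nitrogen (N₂) > nosylate (ONs⁻) > formate (HCOO⁻) > hydroxide (OH⁻)

molecular nitrogen (N₂): no meaningful conjugate acid; N₂ departs as an exceptionally stable neutral molecule
nosylate (ONs⁻): pKₐ(p-O₂NC₆H₄SO₃H) ≈ -3.5 — p-nitro group further stabilises the sulfonate
formate (HCOO⁻): pKₐ(HCOOH) ≈ 3.8
hydroxide (OH⁻): pKₐ(H₂O) ≈ 15.7 — strong base; essentially never leaves without prior activation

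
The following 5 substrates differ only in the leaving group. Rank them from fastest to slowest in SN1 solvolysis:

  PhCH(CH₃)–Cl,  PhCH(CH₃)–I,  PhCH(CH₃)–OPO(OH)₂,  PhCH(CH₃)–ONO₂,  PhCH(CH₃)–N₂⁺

PhCH(CH₃)–N₂⁺ > PhCH(CH₃)–I > PhCH(CH₃)–Cl > PhCH(CH₃)–ONO₂ > PhCH(CH₃)–OPO(OH)₂

The skeletons are identical, so relative rate is governed entirely by leaving-group ability.
A good leaving group is a weak base: the lower the pKₐ of its conjugate acid, the more readily it departs.
PhCH(CH₃)–N₂⁺ loses N₂: no meaningful conjugate acid; N₂ departs as an exceptionally stable neutral molecule
PhCH(CH₃)–I loses I⁻: pKₐ(HI) ≈ -10
PhCH(CH₃)–Cl loses Cl⁻: pKₐ(HCl) ≈ -7
PhCH(CH₃)–ONO₂ loses NO₃⁻: pKₐ(HNO₃) ≈ -1.3
PhCH(CH₃)–OPO(OH)₂ loses H₂PO₄⁻: pKₐ(H₃PO₄) ≈ 2.1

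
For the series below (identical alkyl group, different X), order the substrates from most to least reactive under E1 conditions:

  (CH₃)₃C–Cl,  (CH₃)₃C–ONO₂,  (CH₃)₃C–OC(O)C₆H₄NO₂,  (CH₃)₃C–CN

The skeletons are identical, so relative rate is governed entirely by leaving-group ability.
The more stable X⁻ (or X) is on its own — i.e. the weaker a base it is — the better a leaving group it makes.
(CH₃)₃C–Cl loses Cl⁻: pKₐ(HCl) ≈ -7
(CH₃)₃C–ONO₂ loses NO₃⁻: pKₐ(HNO₃) ≈ -1.3
(CH₃)₃C–OC(O)C₆H₄NO₂ loses p-O₂N–C₆H₄–COO⁻: pKₐ(p-nitrobenzoic acid) ≈ 3.4
(CH₃)₃C–CN loses CN⁻: pKₐ(HCN) ≈ 9.2

(CH₃)₃C–Cl > (CH₃)₃C–ONO₂ > (CH₃)₃C–OC(O)C₆H₄NO₂ > (CH₃)₃C–CN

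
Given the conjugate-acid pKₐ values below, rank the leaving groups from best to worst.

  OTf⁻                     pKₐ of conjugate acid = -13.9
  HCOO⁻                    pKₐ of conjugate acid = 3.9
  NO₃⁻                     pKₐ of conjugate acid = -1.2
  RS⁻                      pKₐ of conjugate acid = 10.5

OTf⁻ > NO₃⁻ > HCOO⁻ > RS⁻

Lower conjugate-acid pKₐ ⇒ weaker base ⇒ better leaving group.
Sorting by the given values: OTf⁻ (-13.9), NO₃⁻ (-1.2), HCOO⁻ (3.9), RS⁻ (10.5).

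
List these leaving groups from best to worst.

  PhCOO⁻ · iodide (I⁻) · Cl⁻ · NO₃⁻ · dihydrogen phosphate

Rank by basicity of the departing species: weakest base leaves most easily.
iodide (I⁻): pKₐ(HI) ≈ -10
Cl⁻: pKₐ(HCl) ≈ -7
NO₃⁻: pKₐ(HNO₃) ≈ -1.3
dihydrogen phosphate: pKₐ(H₃PO₄) ≈ 2.1
PhCOO⁻: pKₐ(C₆H₅COOH) ≈ 4.2

iodide (I⁻) > Cl⁻ > NO₃⁻ > dihydrogen phosphate > PhCOO⁻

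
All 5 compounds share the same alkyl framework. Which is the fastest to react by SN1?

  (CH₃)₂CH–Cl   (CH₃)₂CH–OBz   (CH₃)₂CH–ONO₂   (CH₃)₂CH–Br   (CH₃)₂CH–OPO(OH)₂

With the same alkyl group throughout, only the leaving group differentiates the rates.
A good leaving group is a weak base: the lower the pKₐ of its conjugate acid, the more readily it departs.
(CH₃)₂CH–Br loses Br⁻: pKₐ(HBr) ≈ -9
(CH₃)₂CH–Cl loses Cl⁻: pKₐ(HCl) ≈ -7
(CH₃)₂CH–ONO₂ loses NO₃⁻: pKₐ(HNO₃) ≈ -1.3
(CH₃)₂CH–OPO(OH)₂ loses H₂PO₄⁻: pKₐ(H₃PO₄) ≈ 2.1
(CH₃)₂CH–OBz loses PhCOO⁻: pKₐ(C₆H₅COOH) ≈ 4.2

(CH₃)₂CH–Br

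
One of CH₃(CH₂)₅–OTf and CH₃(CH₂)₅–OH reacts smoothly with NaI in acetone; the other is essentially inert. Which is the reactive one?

From CH₃(CH₂)₅–OH the departing group would be OH⁻ (pKₐ(H₂O) ≈ 15.7). Strong base; essentially never leaves without prior activation.
From CH₃(CH₂)₅–OTf the leaving group is OTf⁻ (pKₐ(CF₃SO₃H (triflic acid)) ≈ -14). Charge spread over three oxygens and a CF₃ group; the premier leaving group in synthesis.
(In practice CH₃(CH₂)₅–OTf is made from CH₃(CH₂)₅–OH by treatment with Tf₂O / 2,6-lutidine, converting the hydroxyl into a triflate.)

CH₃(CH₂)₅–OTf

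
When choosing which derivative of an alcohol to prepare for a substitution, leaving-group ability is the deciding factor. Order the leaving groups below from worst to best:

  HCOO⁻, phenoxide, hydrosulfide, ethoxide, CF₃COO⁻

CF₃COO⁻: pKₐ(CF₃COOH) ≈ 0.2 — strongly electron-withdrawing CF₃ stabilises the carboxylate
HCOO⁻: pKₐ(HCOOH) ≈ 3.8
hydrosulfide: pKₐ(H₂S) ≈ 7
phenoxide: pKₐ(C₆H₅OH (phenol)) ≈ 10
ethoxide: pKₐ(CH₃CH₂OH) ≈ 16 — strong base; alkoxides do not leave unassisted
Reversing gives the worst-to-best order requested.

ethoxide < phenoxide < hydrosulfide < HCOO⁻ < CF₃COO⁻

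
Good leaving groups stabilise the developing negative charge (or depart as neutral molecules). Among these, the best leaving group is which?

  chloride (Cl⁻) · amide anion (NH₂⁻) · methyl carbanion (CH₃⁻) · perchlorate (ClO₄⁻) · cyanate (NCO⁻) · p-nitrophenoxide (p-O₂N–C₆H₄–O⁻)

perchlorate (ClO₄⁻): pKₐ(HClO₄) ≈ -10
chloride (Cl⁻): pKₐ(HCl) ≈ -7
cyanate (NCO⁻): pKₐ(HOCN) ≈ 3.5
p-nitrophenoxide (p-O₂N–C₆H₄–O⁻): pKₐ(p-nitrophenol) ≈ 7.2
amide anion (NH₂⁻): pKₐ(NH₃) ≈ 38
methyl carbanion (CH₃⁻): pKₐ(CH₄) ≈ 48

perchlorate (ClO₄⁻)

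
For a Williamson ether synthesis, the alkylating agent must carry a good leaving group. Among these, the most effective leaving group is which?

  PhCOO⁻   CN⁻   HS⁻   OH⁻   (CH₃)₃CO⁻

PhCOO⁻

Leaving-group ability tracks the stability of the departed species; conjugate-acid pKₐ is the usual yardstick (lower pKₐ → better LG).
PhCOO⁻: pKₐ(C₆H₅COOH) ≈ 4.2
HS⁻: pKₐ(H₂S) ≈ 7
CN⁻: pKₐ(HCN) ≈ 9.2
OH⁻: pKₐ(H₂O) ≈ 15.7
(CH₃)₃CO⁻: pKₐ(t-BuOH) ≈ 18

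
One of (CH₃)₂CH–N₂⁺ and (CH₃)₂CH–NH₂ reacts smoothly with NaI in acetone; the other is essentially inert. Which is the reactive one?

From (CH₃)₂CH–NH₂ the departing group would be NH₂⁻ (pKₐ(NH₃) ≈ 38). Extremely strong base; never a leaving group.
From (CH₃)₂CH–N₂⁺ the leaving group is N₂ (no meaningful conjugate acid; N₂ departs as an exceptionally stable neutral molecule).
(In practice (CH₃)₂CH–N₂⁺ is made from (CH₃)₂CH–NH₂ by diazotisation (NaNO₂ / HCl, 0 °C), generating a diazonium salt that expels N₂.)

(CH₃)₂CH–N₂⁺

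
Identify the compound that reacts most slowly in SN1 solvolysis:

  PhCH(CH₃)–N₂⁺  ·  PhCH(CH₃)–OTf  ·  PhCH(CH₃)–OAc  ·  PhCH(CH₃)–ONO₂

PhCH(CH₃)–OAc

With the same alkyl group throughout, only the leaving group differentiates the rates.
The more stable X⁻ (or X) is on its own — i.e. the weaker a base it is — the better a leaving group it makes.
PhCH(CH₃)–N₂⁺ loses N₂: no meaningful conjugate acid; N₂ departs as an exceptionally stable neutral molecule
PhCH(CH₃)–OTf loses OTf⁻: pKₐ(CF₃SO₃H (triflic acid)) ≈ -14
PhCH(CH₃)–ONO₂ loses NO₃⁻: pKₐ(HNO₃) ≈ -1.3
PhCH(CH₃)–OAc loses AcO⁻: pKₐ(CH₃COOH) ≈ 4.8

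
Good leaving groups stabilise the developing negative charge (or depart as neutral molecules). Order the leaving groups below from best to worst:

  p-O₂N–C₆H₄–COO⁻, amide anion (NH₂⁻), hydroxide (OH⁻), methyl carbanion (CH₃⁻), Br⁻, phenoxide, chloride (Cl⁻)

Br⁻ > chloride (Cl⁻) > p-O₂N–C₆H₄–COO⁻ > phenoxide > hydroxide (OH⁻) > amide anion (NH₂⁻) > methyl carbanion (CH₃⁻)

Leaving-group ability tracks the stability of the departed species; conjugate-acid pKₐ is the usual yardstick (lower pKₐ → better LG).
Br⁻: pKₐ(HBr) ≈ -9
chloride (Cl⁻): pKₐ(HCl) ≈ -7
p-O₂N–C₆H₄–COO⁻: pKₐ(p-nitrobenzoic acid) ≈ 3.4
phenoxide: pKₐ(C₆H₅OH (phenol)) ≈ 10
hydroxide (OH⁻): pKₐ(H₂O) ≈ 15.7
amide anion (NH₂⁻): pKₐ(NH₃) ≈ 38
methyl carbanion (CH₃⁻): pKₐ(CH₄) ≈ 48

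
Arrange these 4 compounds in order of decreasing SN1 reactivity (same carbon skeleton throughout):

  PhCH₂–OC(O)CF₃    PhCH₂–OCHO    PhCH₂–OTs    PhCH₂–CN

PhCH₂–OTs > PhCH₂–OC(O)CF₃ > PhCH₂–OCHO > PhCH₂–CN

Same R in every case — rank the leaving groups.
Leaving-group ability tracks the stability of the departed species; conjugate-acid pKₐ is the usual yardstick (lower pKₐ → better LG).
PhCH₂–OTs loses OTs⁻: pKₐ(p-CH₃C₆H₄SO₃H (TsOH)) ≈ -2.8
PhCH₂–OC(O)CF₃ loses CF₃COO⁻: pKₐ(CF₃COOH) ≈ 0.2
PhCH₂–OCHO loses HCOO⁻: pKₐ(HCOOH) ≈ 3.8
PhCH₂–CN loses CN⁻: pKₐ(HCN) ≈ 9.2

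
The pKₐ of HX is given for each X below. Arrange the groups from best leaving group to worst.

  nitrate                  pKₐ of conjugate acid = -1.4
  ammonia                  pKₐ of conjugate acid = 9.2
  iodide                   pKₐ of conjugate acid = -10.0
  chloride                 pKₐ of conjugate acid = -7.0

iodide > chloride > nitrate > ammonia

Lower conjugate-acid pKₐ ⇒ weaker base ⇒ better leaving group.
Sorting by the given values: iodide (-10.0), chloride (-7.0), nitrate (-1.4), ammonia (9.2).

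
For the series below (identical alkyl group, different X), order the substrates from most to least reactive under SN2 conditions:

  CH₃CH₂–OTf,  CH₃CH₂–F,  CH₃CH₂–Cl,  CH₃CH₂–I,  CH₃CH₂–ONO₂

Same R in every case — rank the leaving groups.
A good leaving group is a weak base: the lower the pKₐ of its conjugate acid, the more readily it departs.
CH₃CH₂–OTf loses OTf⁻: pKₐ(CF₃SO₃H (triflic acid)) ≈ -14
CH₃CH₂–I loses I⁻: pKₐ(HI) ≈ -10
CH₃CH₂–Cl loses Cl⁻: pKₐ(HCl) ≈ -7
CH₃CH₂–ONO₂ loses NO₃⁻: pKₐ(HNO₃) ≈ -1.3
CH₃CH₂–F loses F⁻: pKₐ(HF) ≈ 3.2

CH₃CH₂–OTf > CH₃CH₂–I > CH₃CH₂–Cl > CH₃CH₂–ONO₂ > CH₃CH₂–F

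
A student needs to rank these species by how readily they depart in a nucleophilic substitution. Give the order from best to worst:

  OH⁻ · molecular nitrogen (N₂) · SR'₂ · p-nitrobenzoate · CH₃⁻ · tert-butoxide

molecular nitrogen (N₂) > SR'₂ > p-nitrobenzoate > OH⁻ > tert-butoxide > CH₃⁻

molecular nitrogen (N₂): no meaningful conjugate acid; N₂ departs as an exceptionally stable neutral molecule
SR'₂: pKₐ(R'₂SH⁺) ≈ -7
p-nitrobenzoate: pKₐ(p-nitrobenzoic acid) ≈ 3.4 — electron-withdrawing nitro group stabilises the carboxylate
OH⁻: pKₐ(H₂O) ≈ 15.7
tert-butoxide: pKₐ(t-BuOH) ≈ 18 — bulky, strongly basic alkoxide
CH₃⁻: pKₐ(CH₄) ≈ 48 — unstabilised carbanion; the worst conceivable leaving group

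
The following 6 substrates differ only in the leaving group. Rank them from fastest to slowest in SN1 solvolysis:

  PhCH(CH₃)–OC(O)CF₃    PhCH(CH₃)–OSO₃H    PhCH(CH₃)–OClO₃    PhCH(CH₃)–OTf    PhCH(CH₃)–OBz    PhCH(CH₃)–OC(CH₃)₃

Identical carbon frameworks mean the comparison reduces to leaving-group quality.
Rank by basicity of the departing species: weakest base leaves most easily.
PhCH(CH₃)–OTf loses OTf⁻: pKₐ(CF₃SO₃H (triflic acid)) ≈ -14
PhCH(CH₃)–OClO₃ loses ClO₄⁻: pKₐ(HClO₄) ≈ -10
PhCH(CH₃)–OSO₃H loses HSO₄⁻: pKₐ(H₂SO₄) ≈ -3
PhCH(CH₃)–OC(O)CF₃ loses CF₃COO⁻: pKₐ(CF₃COOH) ≈ 0.2
PhCH(CH₃)–OBz loses PhCOO⁻: pKₐ(C₆H₅COOH) ≈ 4.2
PhCH(CH₃)–OC(CH₃)₃ loses (CH₃)₃CO⁻: pKₐ(t-BuOH) ≈ 18

PhCH(CH₃)–OTf > PhCH(CH₃)–OClO₃ > PhCH(CH₃)–OSO₃H > PhCH(CH₃)–OC(O)CF₃ > PhCH(CH₃)–OBz > PhCH(CH₃)–OC(CH₃)₃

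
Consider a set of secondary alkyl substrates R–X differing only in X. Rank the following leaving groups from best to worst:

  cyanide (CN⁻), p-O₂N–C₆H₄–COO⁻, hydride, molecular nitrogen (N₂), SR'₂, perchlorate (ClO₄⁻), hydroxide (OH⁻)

A good leaving group is a weak base: the lower the pKₐ of its conjugate acid, the more readily it departs.
molecular nitrogen (N₂): no meaningful conjugate acid; N₂ departs as an exceptionally stable neutral molecule
perchlorate (ClO₄⁻): pKₐ(HClO₄) ≈ -10
SR'₂: pKₐ(R'₂SH⁺) ≈ -7
p-O₂N–C₆H₄–COO⁻: pKₐ(p-nitrobenzoic acid) ≈ 3.4 — electron-withdrawing nitro group stabilises the carboxylate
cyanide (CN⁻): pKₐ(HCN) ≈ 9.2
hydroxide (OH⁻): pKₐ(H₂O) ≈ 15.7
hydride: pKₐ(H₂) ≈ 36 — extremely strong base; leaves only in special hydride-transfer contexts

molecular nitrogen (N₂) > perchlorate (ClO₄⁻) > SR'₂ > p-O₂N–C₆H₄–COO⁻ > cyanide (CN⁻) > hydroxide (OH⁻) > hydride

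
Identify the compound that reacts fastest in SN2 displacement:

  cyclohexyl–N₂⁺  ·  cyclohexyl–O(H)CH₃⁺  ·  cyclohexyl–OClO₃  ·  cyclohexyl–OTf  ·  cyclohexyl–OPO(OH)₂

cyclohexyl–N₂⁺

Same R in every case — rank the leaving groups.
A good leaving group is a weak base: the lower the pKₐ of its conjugate acid, the more readily it departs.
cyclohexyl–N₂⁺ loses N₂: no meaningful conjugate acid; N₂ departs as an exceptionally stable neutral molecule
cyclohexyl–OTf loses OTf⁻: pKₐ(CF₃SO₃H (triflic acid)) ≈ -14
cyclohexyl–OClO₃ loses ClO₄⁻: pKₐ(HClO₄) ≈ -10
cyclohexyl–O(H)CH₃⁺ loses R'OH: pKₐ(R'OH₂⁺) ≈ -2.4
cyclohexyl–OPO(OH)₂ loses H₂PO₄⁻: pKₐ(H₃PO₄) ≈ 2.1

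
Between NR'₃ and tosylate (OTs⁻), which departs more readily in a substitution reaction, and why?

tosylate (OTs⁻) is the better leaving group.
pKₐ(p-CH₃C₆H₄SO₃H (TsOH)) ≈ -2.8 versus pKₐ(R'₃NH⁺) ≈ 10.7: tosylate (OTs⁻) is the much weaker base.
Resonance-delocalised arenesulfonate.

tosylate (OTs⁻)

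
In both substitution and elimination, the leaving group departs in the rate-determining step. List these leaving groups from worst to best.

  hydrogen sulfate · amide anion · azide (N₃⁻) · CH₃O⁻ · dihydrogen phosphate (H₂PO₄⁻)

amide anion < CH₃O⁻ < azide (N₃⁻) < dihydrogen phosphate (H₂PO₄⁻) < hydrogen sulfate

Leaving-group ability tracks the stability of the departed species; conjugate-acid pKₐ is the usual yardstick (lower pKₐ → better LG).
hydrogen sulfate: pKₐ(H₂SO₄) ≈ -3
dihydrogen phosphate (H₂PO₄⁻): pKₐ(H₃PO₄) ≈ 2.1
azide (N₃⁻): pKₐ(HN₃) ≈ 4.7
CH₃O⁻: pKₐ(CH₃OH) ≈ 15.5
amide anion: pKₐ(NH₃) ≈ 38
The question asks for worst first, so the sequence is read in increasing leaving-group ability.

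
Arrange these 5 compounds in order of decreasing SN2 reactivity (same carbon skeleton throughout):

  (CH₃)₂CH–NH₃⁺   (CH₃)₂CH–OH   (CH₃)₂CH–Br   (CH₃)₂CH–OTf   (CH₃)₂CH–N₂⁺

(CH₃)₂CH–N₂⁺ > (CH₃)₂CH–OTf > (CH₃)₂CH–Br > (CH₃)₂CH–NH₃⁺ > (CH₃)₂CH–OH

Identical carbon frameworks mean the comparison reduces to leaving-group quality.
A good leaving group is a weak base: the lower the pKₐ of its conjugate acid, the more readily it departs.
(CH₃)₂CH–N₂⁺ loses N₂: no meaningful conjugate acid; N₂ departs as an exceptionally stable neutral molecule
(CH₃)₂CH–OTf loses OTf⁻: pKₐ(CF₃SO₃H (triflic acid)) ≈ -14
(CH₃)₂CH–Br loses Br⁻: pKₐ(HBr) ≈ -9
(CH₃)₂CH–NH₃⁺ loses NH₃: pKₐ(NH₄⁺) ≈ 9.2
(CH₃)₂CH–OH loses OH⁻: pKₐ(H₂O) ≈ 15.7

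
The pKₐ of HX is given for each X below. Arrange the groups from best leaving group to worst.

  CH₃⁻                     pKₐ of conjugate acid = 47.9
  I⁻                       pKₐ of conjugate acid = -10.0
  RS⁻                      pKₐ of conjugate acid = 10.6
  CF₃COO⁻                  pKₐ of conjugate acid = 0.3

Lower conjugate-acid pKₐ ⇒ weaker base ⇒ better leaving group.
Sorting by the given values: I⁻ (-10.0), CF₃COO⁻ (0.3), RS⁻ (10.6), CH₃⁻ (47.9).

I⁻ > CF₃COO⁻ > RS⁻ > CH₃⁻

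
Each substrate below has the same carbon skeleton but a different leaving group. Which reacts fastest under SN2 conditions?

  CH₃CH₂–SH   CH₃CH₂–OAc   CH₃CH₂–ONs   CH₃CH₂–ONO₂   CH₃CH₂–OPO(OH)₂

Same R in every case — rank the leaving groups.
Leaving-group ability tracks the stability of the departed species; conjugate-acid pKₐ is the usual yardstick (lower pKₐ → better LG).
CH₃CH₂–ONs loses ONs⁻: pKₐ(p-O₂NC₆H₄SO₃H) ≈ -3.5
CH₃CH₂–ONO₂ loses NO₃⁻: pKₐ(HNO₃) ≈ -1.3
CH₃CH₂–OPO(OH)₂ loses H₂PO₄⁻: pKₐ(H₃PO₄) ≈ 2.1
CH₃CH₂–OAc loses AcO⁻: pKₐ(CH₃COOH) ≈ 4.8
CH₃CH₂–SH loses HS⁻: pKₐ(H₂S) ≈ 7

CH₃CH₂–ONs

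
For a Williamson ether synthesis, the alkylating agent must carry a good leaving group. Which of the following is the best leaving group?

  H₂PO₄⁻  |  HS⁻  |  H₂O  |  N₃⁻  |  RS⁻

H₂O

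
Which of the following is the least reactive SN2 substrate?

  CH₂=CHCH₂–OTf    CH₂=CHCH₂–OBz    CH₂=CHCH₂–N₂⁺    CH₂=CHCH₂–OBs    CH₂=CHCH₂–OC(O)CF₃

CH₂=CHCH₂–OBz

Same R in every case — rank the leaving groups.
A good leaving group is a weak base: the lower the pKₐ of its conjugate acid, the more readily it departs.
CH₂=CHCH₂–N₂⁺ loses N₂: no meaningful conjugate acid; N₂ departs as an exceptionally stable neutral molecule
CH₂=CHCH₂–OTf loses OTf⁻: pKₐ(CF₃SO₃H (triflic acid)) ≈ -14
CH₂=CHCH₂–OBs loses OBs⁻: pKₐ(p-BrC₆H₄SO₃H) ≈ -2.8
CH₂=CHCH₂–OC(O)CF₃ loses CF₃COO⁻: pKₐ(CF₃COOH) ≈ 0.2
CH₂=CHCH₂–OBz loses PhCOO⁻: pKₐ(C₆H₅COOH) ≈ 4.2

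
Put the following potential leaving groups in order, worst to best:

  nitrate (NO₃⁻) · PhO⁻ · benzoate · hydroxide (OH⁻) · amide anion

A good leaving group is a weak base: the lower the pKₐ of its conjugate acid, the more readily it departs.
nitrate (NO₃⁻): pKₐ(HNO₃) ≈ -1.3 — resonance-delocalised over three oxygens
benzoate: pKₐ(C₆H₅COOH) ≈ 4.2 — aryl carboxylate
PhO⁻: pKₐ(C₆H₅OH (phenol)) ≈ 10
hydroxide (OH⁻): pKₐ(H₂O) ≈ 15.7 — strong base; essentially never leaves without prior activation
amide anion: pKₐ(NH₃) ≈ 38 — extremely strong base; never a leaving group
The question asks for worst first, so the sequence is read in increasing leaving-group ability.

amide anion < hydroxide (OH⁻) < PhO⁻ < benzoate < nitrate (NO₃⁻)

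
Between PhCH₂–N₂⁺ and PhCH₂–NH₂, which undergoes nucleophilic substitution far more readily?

PhCH₂–N₂⁺

From PhCH₂–NH₂ the departing group would be NH₂⁻ (pKₐ(NH₃) ≈ 38). Extremely strong base; never a leaving group.
From PhCH₂–N₂⁺ the leaving group is N₂ (no meaningful conjugate acid; N₂ departs as an exceptionally stable neutral molecule).
(In practice PhCH₂–N₂⁺ is made from PhCH₂–NH₂ by diazotisation (NaNO₂ / HCl, 0 °C), generating a diazonium salt that expels N₂.)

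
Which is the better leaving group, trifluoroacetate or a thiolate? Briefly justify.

trifluoroacetate

trifluoroacetate is the better leaving group.
pKₐ(CF₃COOH) ≈ 0.2 versus pKₐ(RSH (a thiol)) ≈ 10.5: trifluoroacetate is the much weaker base.
Strongly electron-withdrawing CF₃ stabilises the carboxylate.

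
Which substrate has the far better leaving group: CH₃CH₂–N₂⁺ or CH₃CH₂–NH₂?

CH₃CH₂–N₂⁺

From CH₃CH₂–NH₂ the departing group would be NH₂⁻ (pKₐ(NH₃) ≈ 38). Extremely strong base; never a leaving group.
From CH₃CH₂–N₂⁺ the leaving group is N₂ (no meaningful conjugate acid; N₂ departs as an exceptionally stable neutral molecule).
(In practice CH₃CH₂–N₂⁺ is made from CH₃CH₂–NH₂ by diazotisation (NaNO₂ / HCl, 0 °C), generating a diazonium salt that expels N₂.)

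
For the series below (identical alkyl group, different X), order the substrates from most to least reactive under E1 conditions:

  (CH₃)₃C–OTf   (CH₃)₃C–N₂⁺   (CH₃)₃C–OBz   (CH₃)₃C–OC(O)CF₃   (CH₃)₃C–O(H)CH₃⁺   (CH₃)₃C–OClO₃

(CH₃)₃C–N₂⁺ > (CH₃)₃C–OTf > (CH₃)₃C–OClO₃ > (CH₃)₃C–O(H)CH₃⁺ > (CH₃)₃C–OC(O)CF₃ > (CH₃)₃C–OBz

With the same alkyl group throughout, only the leaving group differentiates the rates.
The more stable X⁻ (or X) is on its own — i.e. the weaker a base it is — the better a leaving group it makes.
(CH₃)₃C–N₂⁺ loses N₂: no meaningful conjugate acid; N₂ departs as an exceptionally stable neutral molecule
(CH₃)₃C–OTf loses OTf⁻: pKₐ(CF₃SO₃H (triflic acid)) ≈ -14
(CH₃)₃C–OClO₃ loses ClO₄⁻: pKₐ(HClO₄) ≈ -10
(CH₃)₃C–O(H)CH₃⁺ loses R'OH: pKₐ(R'OH₂⁺) ≈ -2.4
(CH₃)₃C–OC(O)CF₃ loses CF₃COO⁻: pKₐ(CF₃COOH) ≈ 0.2
(CH₃)₃C–OBz loses PhCOO⁻: pKₐ(C₆H₅COOH) ≈ 4.2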